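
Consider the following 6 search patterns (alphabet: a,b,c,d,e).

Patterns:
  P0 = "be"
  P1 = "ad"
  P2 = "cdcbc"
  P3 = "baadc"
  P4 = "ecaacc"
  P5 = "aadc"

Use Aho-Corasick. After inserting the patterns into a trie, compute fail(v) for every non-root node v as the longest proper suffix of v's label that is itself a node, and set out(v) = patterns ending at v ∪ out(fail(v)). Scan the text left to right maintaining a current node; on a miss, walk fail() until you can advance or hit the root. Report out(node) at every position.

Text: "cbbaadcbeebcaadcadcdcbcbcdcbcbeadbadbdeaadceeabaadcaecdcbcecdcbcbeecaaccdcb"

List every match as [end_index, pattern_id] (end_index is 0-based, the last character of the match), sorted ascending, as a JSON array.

Build automaton:
Trie nodes:
  0='ε' goto a→3 b→1 c→5 e→14
  1='b' goto a→10 e→2
  2='be' goto ·  ←P0
  3='a' goto a→20 d→4
  4='ad' goto ·  ←P1
  5='c' goto d→6
  6='cd' goto c→7
  7='cdc' goto b→8
  8='cdcb' goto c→9
  9='cdcbc' goto ·  ←P2
  10='ba' goto a→11
  11='baa' goto d→12
  12='baad' goto c→13
  13='baadc' goto ·  ←P3
  14='e' goto c→15
  15='ec' goto a→16
  16='eca' goto a→17
  17='ecaa' goto c→18
  18='ecaac' goto c→19
  19='ecaacc' goto ·  ←P4
  20='aa' goto d→21
  21='aad' goto c→22
  22='aadc' goto ·  ←P5

BFS fail/out derivation:
  n1('b'): parent n0 fail=0; on 'b' 0 → fail=0;  out ∅∪∅=∅
  n3('a'): parent n0 fail=0; on 'a' 0 → fail=0;  out ∅∪∅=∅
  n5('c'): parent n0 fail=0; on 'c' 0 → fail=0;  out ∅∪∅=∅
  n14('e'): parent n0 fail=0; on 'e' 0 → fail=0;  out ∅∪∅=∅
  n2('be'): parent n1 fail=0; on 'e' 0 → fail=14;  out {0}∪∅={0}
  n4('ad'): parent n3 fail=0; on 'd' 0 → fail=0;  out {1}∪∅={1}
  n6('cd'): parent n5 fail=0; on 'd' 0 → fail=0;  out ∅∪∅=∅
  n10('ba'): parent n1 fail=0; on 'a' 0 → fail=3;  out ∅∪∅=∅
  n15('ec'): parent n14 fail=0; on 'c' 0 → fail=5;  out ∅∪∅=∅
  n20('aa'): parent n3 fail=0; on 'a' 0 → fail=3;  out ∅∪∅=∅
  n7('cdc'): parent n6 fail=0; on 'c' 0 → fail=5;  out ∅∪∅=∅
  n11('baa'): parent n10 fail=3; on 'a' 3 → fail=20;  out ∅∪∅=∅
  n16('eca'): parent n15 fail=5; on 'a' 5→0 → fail=3;  out ∅∪∅=∅
  n21('aad'): parent n20 fail=3; on 'd' 3 → fail=4;  out ∅∪{1}={1}
  n8('cdcb'): parent n7 fail=5; on 'b' 5→0 → fail=1;  out ∅∪∅=∅
  n12('baad'): parent n11 fail=20; on 'd' 20 → fail=21;  out ∅∪{1}={1}
  n17('ecaa'): parent n16 fail=3; on 'a' 3 → fail=20;  out ∅∪∅=∅
  n22('aadc'): parent n21 fail=4; on 'c' 4→0 → fail=5;  out {5}∪∅={5}
  n9('cdcbc'): parent n8 fail=1; on 'c' 1→0 → fail=5;  out {2}∪∅={2}
  n13('baadc'): parent n12 fail=21; on 'c' 21 → fail=22;  out {3}∪{5}={3,5}
  n18('ecaac'): parent n17 fail=20; on 'c' 20→3→0 → fail=5;  out ∅∪∅=∅
  n19('ecaacc'): parent n18 fail=5; on 'c' 5→0 → fail=5;  out {4}∪∅={4}

Text stream:
pos 0 'c': at 5
pos 1 'b': at 1 (fail-walked)
pos 2 'b': at 1 (fail-walked)
pos 3 'a': at 10
pos 4 'a': at 11
pos 5 'd': at 12  → match P1@[4:5]
pos 6 'c': at 13  → match P3@[2:6],P5@[3:6]
pos 7 'b': at 1 (fail-walked)
pos 8 'e': at 2  → match P0@[7:8]
pos 9 'e': at 14 (fail-walked)
pos 10 'b': at 1 (fail-walked)
pos 11 'c': at 5 (fail-walked)
pos 12 'a': at 3 (fail-walked)
pos 13 'a': at 20
pos 14 'd': at 21  → match P1@[13:14]
pos 15 'c': at 22  → match P5@[12:15]
pos 16 'a': at 3 (fail-walked)
pos 17 'd': at 4  → match P1@[16:17]
pos 18 'c': at 5 (fail-walked)
pos 19 'd': at 6
pos 20 'c': at 7
pos 21 'b': at 8
pos 22 'c': at 9  → match P2@[18:22]
pos 23 'b': at 1 (fail-walked)
pos 24 'c': at 5 (fail-walked)
pos 25 'd': at 6
pos 26 'c': at 7
pos 27 'b': at 8
pos 28 'c': at 9  → match P2@[24:28]
pos 29 'b': at 1 (fail-walked)
pos 30 'e': at 2  → match P0@[29:30]
pos 31 'a': at 3 (fail-walked)
pos 32 'd': at 4  → match P1@[31:32]
pos 33 'b': at 1 (fail-walked)
pos 34 'a': at 10
pos 35 'd': at 4 (fail-walked)  → match P1@[34:35]
pos 36 'b': at 1 (fail-walked)
pos 37 'd': at 0 (fail-walked)
pos 38 'e': at 14
pos 39 'a': at 3 (fail-walked)
pos 40 'a': at 20
pos 41 'd': at 21  → match P1@[40:41]
pos 42 'c': at 22  → match P5@[39:42]
pos 43 'e': at 14 (fail-walked)
pos 44 'e': at 14 (fail-walked)
pos 45 'a': at 3 (fail-walked)
pos 46 'b': at 1 (fail-walked)
pos 47 'a': at 10
pos 48 'a': at 11
pos 49 'd': at 12  → match P1@[48:49]
pos 50 'c': at 13  → match P3@[46:50],P5@[47:50]
pos 51 'a': at 3 (fail-walked)
pos 52 'e': at 14 (fail-walked)
pos 53 'c': at 15
pos 54 'd': at 6 (fail-walked)
pos 55 'c': at 7
pos 56 'b': at 8
pos 57 'c': at 9  → match P2@[53:57]
pos 58 'e': at 14 (fail-walked)
pos 59 'c': at 15
pos 60 'd': at 6 (fail-walked)
pos 61 'c': at 7
pos 62 'b': at 8
pos 63 'c': at 9  → match P2@[59:63]
pos 64 'b': at 1 (fail-walked)
pos 65 'e': at 2  → match P0@[64:65]
pos 66 'e': at 14 (fail-walked)
pos 67 'c': at 15
pos 68 'a': at 16
pos 69 'a': at 17
pos 70 'c': at 18
pos 71 'c': at 19  → match P4@[66:71]
pos 72 'd': at 6 (fail-walked)
pos 73 'c': at 7
pos 74 'b': at 8

All matches (sorted): [[5,1],[6,3],[6,5],[8,0],[14,1],[15,5],[17,1],[22,2],[28,2],[30,0],[32,1],[35,1],[41,1],[42,5],[49,1],[50,3],[50,5],[57,2],[63,2],[65,0],[71,4]]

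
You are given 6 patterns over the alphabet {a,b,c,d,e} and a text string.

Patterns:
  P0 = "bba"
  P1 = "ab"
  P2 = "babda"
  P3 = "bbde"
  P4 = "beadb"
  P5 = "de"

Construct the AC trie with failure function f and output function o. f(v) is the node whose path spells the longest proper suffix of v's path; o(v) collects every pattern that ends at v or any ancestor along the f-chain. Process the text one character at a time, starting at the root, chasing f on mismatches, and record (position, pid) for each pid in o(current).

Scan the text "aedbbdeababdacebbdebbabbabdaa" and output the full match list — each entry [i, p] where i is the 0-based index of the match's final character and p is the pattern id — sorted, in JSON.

Build automaton:
Trie (insert patterns):
  n0 'ε': a→4 b→1 d→16
  n1 'b': a→6 b→2 e→12
  n2 'bb': a→3 d→10
  n3 'bba': ·  ←P0
  n4 'a': b→5
  n5 'ab': ·  ←P1
  n6 'ba': b→7
  n7 'bab': d→8
  n8 'babd': a→9
  n9 'babda': ·  ←P2
  n10 'bbd': e→11
  n11 'bbde': ·  ←P3
  n12 'be': a→13
  n13 'bea': d→14
  n14 'bead': b→15
  n15 'beadb': ·  ←P4
  n16 'd': e→17
  n17 'de': ·  ←P5

Failure links (BFS by depth):
  fail(1) 'b': from fail(0)=0 chase 'b': 0 ⇒ 0;  out=∅∪out(0)=∅
  fail(4) 'a': from fail(0)=0 chase 'a': 0 ⇒ 0;  out=∅∪out(0)=∅
  fail(16) 'd': from fail(0)=0 chase 'd': 0 ⇒ 0;  out=∅∪out(0)=∅
  fail(2) 'bb': from fail(1)=0 chase 'b': 0 ⇒ 1;  out=∅∪out(1)=∅
  fail(5) 'ab': from fail(4)=0 chase 'b': 0 ⇒ 1;  out={1}∪out(1)={1}
  fail(6) 'ba': from fail(1)=0 chase 'a': 0 ⇒ 4;  out=∅∪out(4)=∅
  fail(12) 'be': from fail(1)=0 chase 'e': 0 ⇒ 0;  out=∅∪out(0)=∅
  fail(17) 'de': from fail(16)=0 chase 'e': 0 ⇒ 0;  out={5}∪out(0)={5}
  fail(3) 'bba': from fail(2)=1 chase 'a': 1 ⇒ 6;  out={0}∪out(6)={0}
  fail(7) 'bab': from fail(6)=4 chase 'b': 4 ⇒ 5;  out=∅∪out(5)={1}
  fail(10) 'bbd': from fail(2)=1 chase 'd': 1→0 ⇒ 16;  out=∅∪out(16)=∅
  fail(13) 'bea': from fail(12)=0 chase 'a': 0 ⇒ 4;  out=∅∪out(4)=∅
  fail(8) 'babd': from fail(7)=5 chase 'd': 5→1→0 ⇒ 16;  out=∅∪out(16)=∅
  fail(11) 'bbde': from fail(10)=16 chase 'e': 16 ⇒ 17;  out={3}∪out(17)={3,5}
  fail(14) 'bead': from fail(13)=4 chase 'd': 4→0 ⇒ 16;  out=∅∪out(16)=∅
  fail(9) 'babda': from fail(8)=16 chase 'a': 16→0 ⇒ 4;  out={2}∪out(4)={2}
  fail(15) 'beadb': from fail(14)=16 chase 'b': 16→0 ⇒ 1;  out={4}∪out(1)={4}

Scan:
[0] read 'a'  n0⇒n4
[1] read 'e'  n4⇒n0 ·f
[2] read 'd'  n0⇒n16
[3] read 'b'  n16⇒n1 ·f
[4] read 'b'  n1⇒n2
[5] read 'd'  n2⇒n10
[6] read 'e'  n10⇒n11  emit P3@[3:6],P5@[5:6]
[7] read 'a'  n11⇒n4 ·f
[8] read 'b'  n4⇒n5  emit P1@[7:8]
[9] read 'a'  n5⇒n6 ·f
[10] read 'b'  n6⇒n7  emit P1@[9:10]
[11] read 'd'  n7⇒n8
[12] read 'a'  n8⇒n9  emit P2@[8:12]
[13] read 'c'  n9⇒n0 ·f
[14] read 'e'  n0⇒n0
[15] read 'b'  n0⇒n1
[16] read 'b'  n1⇒n2
[17] read 'd'  n2⇒n10
[18] read 'e'  n10⇒n11  emit P3@[15:18],P5@[17:18]
[19] read 'b'  n11⇒n1 ·f
[20] read 'b'  n1⇒n2
[21] read 'a'  n2⇒n3  emit P0@[19:21]
[22] read 'b'  n3⇒n7 ·f  emit P1@[21:22]
[23] read 'b'  n7⇒n2 ·f
[24] read 'a'  n2⇒n3  emit P0@[22:24]
[25] read 'b'  n3⇒n7 ·f  emit P1@[24:25]
[26] read 'd'  n7⇒n8
[27] read 'a'  n8⇒n9  emit P2@[23:27]
[28] read 'a'  n9⇒n4 ·f

Result: [[6,3],[6,5],[8,1],[10,1],[12,2],[18,3],[18,5],[21,0],[22,1],[24,0],[25,1],[27,2]]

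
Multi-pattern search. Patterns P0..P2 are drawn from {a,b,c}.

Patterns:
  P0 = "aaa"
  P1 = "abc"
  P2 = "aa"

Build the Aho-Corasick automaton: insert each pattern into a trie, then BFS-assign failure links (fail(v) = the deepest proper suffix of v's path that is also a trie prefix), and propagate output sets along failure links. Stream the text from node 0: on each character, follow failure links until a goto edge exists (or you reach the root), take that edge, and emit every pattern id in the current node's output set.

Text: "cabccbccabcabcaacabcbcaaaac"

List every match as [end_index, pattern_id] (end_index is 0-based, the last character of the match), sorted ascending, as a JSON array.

Construct AC machine:
Trie nodes:
  n0 'ε': a→1
  n1 'a': a→2 b→4
  n2 'aa': a→3  [P2 ends]
  n3 'aaa': ·  [P0 ends]
  n4 'ab': c→5
  n5 'abc': ·  [P1 ends]

Failure links (BFS by depth):
  fail(1) 'a': from fail(0)=0 chase 'a': 0 ⇒ 0;  out=∅∪out(0)=∅
  fail(2) 'aa': from fail(1)=0 chase 'a': 0 ⇒ 1;  out={2}∪out(1)={2}
  fail(4) 'ab': from fail(1)=0 chase 'b': 0 ⇒ 0;  out=∅∪out(0)=∅
  fail(3) 'aaa': from fail(2)=1 chase 'a': 1 ⇒ 2;  out={0}∪out(2)={0,2}
  fail(5) 'abc': from fail(4)=0 chase 'c': 0 ⇒ 0;  out={1}∪out(0)={1}

Run:
i=0 'c': node 0→0
i=1 'a': node 0→1
i=2 'b': node 1→4
i=3 'c': node 4→5  → match P1@[1:3]
i=4 'c': node 5→0 (fail-walked)
i=5 'b': node 0→0
i=6 'c': node 0→0
i=7 'c': node 0→0
i=8 'a': node 0→1
i=9 'b': node 1→4
i=10 'c': node 4→5  → match P1@[8:10]
i=11 'a': node 5→1 (fail-walked)
i=12 'b': node 1→4
i=13 'c': node 4→5  → match P1@[11:13]
i=14 'a': node 5→1 (fail-walked)
i=15 'a': node 1→2  → match P2@[14:15]
i=16 'c': node 2→0 (fail-walked)
i=17 'a': node 0→1
i=18 'b': node 1→4
i=19 'c': node 4→5  → match P1@[17:19]
i=20 'b': node 5→0 (fail-walked)
i=21 'c': node 0→0
i=22 'a': node 0→1
i=23 'a': node 1→2  → match P2@[22:23]
i=24 'a': node 2→3  → match P0@[22:24],P2@[23:24]
i=25 'a': node 3→3 (fail-walked)  → match P0@[23:25],P2@[24:25]
i=26 'c': node 3→0 (fail-walked)

Result: [[3,1],[10,1],[13,1],[15,2],[19,1],[23,2],[24,0],[24,2],[25,0],[25,2]]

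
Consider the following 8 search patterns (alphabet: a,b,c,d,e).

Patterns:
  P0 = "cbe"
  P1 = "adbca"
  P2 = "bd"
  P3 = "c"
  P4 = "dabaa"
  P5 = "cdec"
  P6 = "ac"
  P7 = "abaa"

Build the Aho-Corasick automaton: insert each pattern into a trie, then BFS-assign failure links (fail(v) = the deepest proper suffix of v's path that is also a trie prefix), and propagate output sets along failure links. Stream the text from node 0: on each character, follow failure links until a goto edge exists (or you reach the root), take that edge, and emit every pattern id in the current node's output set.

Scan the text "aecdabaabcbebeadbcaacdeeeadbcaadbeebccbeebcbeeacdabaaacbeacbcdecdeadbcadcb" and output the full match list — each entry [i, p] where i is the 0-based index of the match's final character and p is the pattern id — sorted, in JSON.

Build:
Trie nodes:
  0='ε' goto a→4 b→9 c→1 d→11
  1='c' goto b→2 d→16  [P3 ends]
  2='cb' goto e→3
  3='cbe' goto ·  [P0 ends]
  4='a' goto b→20 c→19 d→5
  5='ad' goto b→6
  6='adb' goto c→7
  7='adbc' goto a→8
  8='adbca' goto ·  [P1 ends]
  9='b' goto d→10
  10='bd' goto ·  [P2 ends]
  11='d' goto a→12
  12='da' goto b→13
  13='dab' goto a→14
  14='daba' goto a→15
  15='dabaa' goto ·  [P4 ends]
  16='cd' goto e→17
  17='cde' goto c→18
  18='cdec' goto ·  [P5 ends]
  19='ac' goto ·  [P6 ends]
  20='ab' goto a→21
  21='aba' goto a→22
  22='abaa' goto ·  [P7 ends]

Failure links (BFS by depth):
  fail(1) 'c': from fail(0)=0 chase 'c': 0 ⇒ 0;  out={3}∪out(0)={3}
  fail(4) 'a': from fail(0)=0 chase 'a': 0 ⇒ 0;  out=∅∪out(0)=∅
  fail(9) 'b': from fail(0)=0 chase 'b': 0 ⇒ 0;  out=∅∪out(0)=∅
  fail(11) 'd': from fail(0)=0 chase 'd': 0 ⇒ 0;  out=∅∪out(0)=∅
  fail(2) 'cb': from fail(1)=0 chase 'b': 0 ⇒ 9;  out=∅∪out(9)=∅
  fail(5) 'ad': from fail(4)=0 chase 'd': 0 ⇒ 11;  out=∅∪out(11)=∅
  fail(10) 'bd': from fail(9)=0 chase 'd': 0 ⇒ 11;  out={2}∪out(11)={2}
  fail(12) 'da': from fail(11)=0 chase 'a': 0 ⇒ 4;  out=∅∪out(4)=∅
  fail(16) 'cd': from fail(1)=0 chase 'd': 0 ⇒ 11;  out=∅∪out(11)=∅
  fail(19) 'ac': from fail(4)=0 chase 'c': 0 ⇒ 1;  out={6}∪out(1)={3,6}
  fail(20) 'ab': from fail(4)=0 chase 'b': 0 ⇒ 9;  out=∅∪out(9)=∅
  fail(3) 'cbe': from fail(2)=9 chase 'e': 9→0 ⇒ 0;  out={0}∪out(0)={0}
  fail(6) 'adb': from fail(5)=11 chase 'b': 11→0 ⇒ 9;  out=∅∪out(9)=∅
  fail(13) 'dab': from fail(12)=4 chase 'b': 4 ⇒ 20;  out=∅∪out(20)=∅
  fail(17) 'cde': from fail(16)=11 chase 'e': 11→0 ⇒ 0;  out=∅∪out(0)=∅
  fail(21) 'aba': from fail(20)=9 chase 'a': 9→0 ⇒ 4;  out=∅∪out(4)=∅
  fail(7) 'adbc': from fail(6)=9 chase 'c': 9→0 ⇒ 1;  out=∅∪out(1)={3}
  fail(14) 'daba': from fail(13)=20 chase 'a': 20 ⇒ 21;  out=∅∪out(21)=∅
  fail(18) 'cdec': from fail(17)=0 chase 'c': 0 ⇒ 1;  out={5}∪out(1)={3,5}
  fail(22) 'abaa': from fail(21)=4 chase 'a': 4→0 ⇒ 4;  out={7}∪out(4)={7}
  fail(8) 'adbca': from fail(7)=1 chase 'a': 1→0 ⇒ 4;  out={1}∪out(4)={1}
  fail(15) 'dabaa': from fail(14)=21 chase 'a': 21 ⇒ 22;  out={4}∪out(22)={4,7}

Run:
pos 0 'a': at 4
pos 1 'e': at 0 (via fail)
pos 2 'c': at 1  → match P3@[2:2]
pos 3 'd': at 16
pos 4 'a': at 12 (via fail)
pos 5 'b': at 13
pos 6 'a': at 14
pos 7 'a': at 15  → match P4@[3:7],P7@[4:7]
pos 8 'b': at 20 (via fail)
pos 9 'c': at 1 (via fail)  → match P3@[9:9]
pos 10 'b': at 2
pos 11 'e': at 3  → match P0@[9:11]
pos 12 'b': at 9 (via fail)
pos 13 'e': at 0 (via fail)
pos 14 'a': at 4
pos 15 'd': at 5
pos 16 'b': at 6
pos 17 'c': at 7  → match P3@[17:17]
pos 18 'a': at 8  → match P1@[14:18]
pos 19 'a': at 4 (via fail)
pos 20 'c': at 19  → match P3@[20:20],P6@[19:20]
pos 21 'd': at 16 (via fail)
pos 22 'e': at 17
pos 23 'e': at 0 (via fail)
pos 24 'e': at 0
pos 25 'a': at 4
pos 26 'd': at 5
pos 27 'b': at 6
pos 28 'c': at 7  → match P3@[28:28]
pos 29 'a': at 8  → match P1@[25:29]
pos 30 'a': at 4 (via fail)
pos 31 'd': at 5
pos 32 'b': at 6
pos 33 'e': at 0 (via fail)
pos 34 'e': at 0
pos 35 'b': at 9
pos 36 'c': at 1 (via fail)  → match P3@[36:36]
pos 37 'c': at 1 (via fail)  → match P3@[37:37]
pos 38 'b': at 2
pos 39 'e': at 3  → match P0@[37:39]
pos 40 'e': at 0 (via fail)
pos 41 'b': at 9
pos 42 'c': at 1 (via fail)  → match P3@[42:42]
pos 43 'b': at 2
pos 44 'e': at 3  → match P0@[42:44]
pos 45 'e': at 0 (via fail)
pos 46 'a': at 4
pos 47 'c': at 19  → match P3@[47:47],P6@[46:47]
pos 48 'd': at 16 (via fail)
pos 49 'a': at 12 (via fail)
pos 50 'b': at 13
pos 51 'a': at 14
pos 52 'a': at 15  → match P4@[48:52],P7@[49:52]
pos 53 'a': at 4 (via fail)
pos 54 'c': at 19  → match P3@[54:54],P6@[53:54]
pos 55 'b': at 2 (via fail)
pos 56 'e': at 3  → match P0@[54:56]
pos 57 'a': at 4 (via fail)
pos 58 'c': at 19  → match P3@[58:58],P6@[57:58]
pos 59 'b': at 2 (via fail)
pos 60 'c': at 1 (via fail)  → match P3@[60:60]
pos 61 'd': at 16
pos 62 'e': at 17
pos 63 'c': at 18  → match P3@[63:63],P5@[60:63]
pos 64 'd': at 16 (via fail)
pos 65 'e': at 17
pos 66 'a': at 4 (via fail)
pos 67 'd': at 5
pos 68 'b': at 6
pos 69 'c': at 7  → match P3@[69:69]
pos 70 'a': at 8  → match P1@[66:70]
pos 71 'd': at 5 (via fail)
pos 72 'c': at 1 (via fail)  → match P3@[72:72]
pos 73 'b': at 2

Matches: [[2,3],[7,4],[7,7],[9,3],[11,0],[17,3],[18,1],[20,3],[20,6],[28,3],[29,1],[36,3],[37,3],[39,0],[42,3],[44,0],[47,3],[47,6],[52,4],[52,7],[54,3],[54,6],[56,0],[58,3],[58,6],[60,3],[63,3],[63,5],[69,3],[70,1],[72,3]]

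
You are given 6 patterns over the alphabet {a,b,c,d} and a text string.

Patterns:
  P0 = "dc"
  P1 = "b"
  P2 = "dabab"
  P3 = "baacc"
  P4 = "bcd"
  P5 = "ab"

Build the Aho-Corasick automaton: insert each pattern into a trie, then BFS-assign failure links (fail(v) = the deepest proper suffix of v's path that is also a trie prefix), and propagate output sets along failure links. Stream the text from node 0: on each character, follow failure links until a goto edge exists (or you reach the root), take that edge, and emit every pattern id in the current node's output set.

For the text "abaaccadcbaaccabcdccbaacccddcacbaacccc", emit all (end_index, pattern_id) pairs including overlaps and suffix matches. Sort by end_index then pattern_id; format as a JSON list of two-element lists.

Build:
Trie nodes:
  0='ε' goto a→14 b→3 d→1
  1='d' goto a→4 c→2
  2='dc' goto ·  [P0 ends]
  3='b' goto a→8 c→12  [P1 ends]
  4='da' goto b→5
  5='dab' goto a→6
  6='daba' goto b→7
  7='dabab' goto ·  [P2 ends]
  8='ba' goto a→9
  9='baa' goto c→10
  10='baac' goto c→11
  11='baacc' goto ·  [P3 ends]
  12='bc' goto d→13
  13='bcd' goto ·  [P4 ends]
  14='a' goto b→15
  15='ab' goto ·  [P5 ends]

Failure links (BFS by depth):
  fail(1) 'd': from fail(0)=0 chase 'd': 0 ⇒ 0;  out=∅∪out(0)=∅
  fail(3) 'b': from fail(0)=0 chase 'b': 0 ⇒ 0;  out={1}∪out(0)={1}
  fail(14) 'a': from fail(0)=0 chase 'a': 0 ⇒ 0;  out=∅∪out(0)=∅
  fail(2) 'dc': from fail(1)=0 chase 'c': 0 ⇒ 0;  out={0}∪out(0)={0}
  fail(4) 'da': from fail(1)=0 chase 'a': 0 ⇒ 14;  out=∅∪out(14)=∅
  fail(8) 'ba': from fail(3)=0 chase 'a': 0 ⇒ 14;  out=∅∪out(14)=∅
  fail(12) 'bc': from fail(3)=0 chase 'c': 0 ⇒ 0;  out=∅∪out(0)=∅
  fail(15) 'ab': from fail(14)=0 chase 'b': 0 ⇒ 3;  out={5}∪out(3)={1,5}
  fail(5) 'dab': from fail(4)=14 chase 'b': 14 ⇒ 15;  out=∅∪out(15)={1,5}
  fail(9) 'baa': from fail(8)=14 chase 'a': 14→0 ⇒ 14;  out=∅∪out(14)=∅
  fail(13) 'bcd': from fail(12)=0 chase 'd': 0 ⇒ 1;  out={4}∪out(1)={4}
  fail(6) 'daba': from fail(5)=15 chase 'a': 15→3 ⇒ 8;  out=∅∪out(8)=∅
  fail(10) 'baac': from fail(9)=14 chase 'c': 14→0 ⇒ 0;  out=∅∪out(0)=∅
  fail(7) 'dabab': from fail(6)=8 chase 'b': 8→14 ⇒ 15;  out={2}∪out(15)={1,2,5}
  fail(11) 'baacc': from fail(10)=0 chase 'c': 0 ⇒ 0;  out={3}∪out(0)={3}

Scan:
i=0 'a': node 0→14
i=1 'b': node 14→15  → match P1@[1:1],P5@[0:1]
i=2 'a': node 15→8 (via fail)
i=3 'a': node 8→9
i=4 'c': node 9→10
i=5 'c': node 10→11  → match P3@[1:5]
i=6 'a': node 11→14 (via fail)
i=7 'd': node 14→1 (via fail)
i=8 'c': node 1→2  → match P0@[7:8]
i=9 'b': node 2→3 (via fail)  → match P1@[9:9]
i=10 'a': node 3→8
i=11 'a': node 8→9
i=12 'c': node 9→10
i=13 'c': node 10→11  → match P3@[9:13]
i=14 'a': node 11→14 (via fail)
i=15 'b': node 14→15  → match P1@[15:15],P5@[14:15]
i=16 'c': node 15→12 (via fail)
i=17 'd': node 12→13  → match P4@[15:17]
i=18 'c': node 13→2 (via fail)  → match P0@[17:18]
i=19 'c': node 2→0 (via fail)
i=20 'b': node 0→3  → match P1@[20:20]
i=21 'a': node 3→8
i=22 'a': node 8→9
i=23 'c': node 9→10
i=24 'c': node 10→11  → match P3@[20:24]
i=25 'c': node 11→0 (via fail)
i=26 'd': node 0→1
i=27 'd': node 1→1 (via fail)
i=28 'c': node 1→2  → match P0@[27:28]
i=29 'a': node 2→14 (via fail)
i=30 'c': node 14→0 (via fail)
i=31 'b': node 0→3  → match P1@[31:31]
i=32 'a': node 3→8
i=33 'a': node 8→9
i=34 'c': node 9→10
i=35 'c': node 10→11  → match P3@[31:35]
i=36 'c': node 11→0 (via fail)
i=37 'c': node 0→0

Matches: [[1,1],[1,5],[5,3],[8,0],[9,1],[13,3],[15,1],[15,5],[17,4],[18,0],[20,1],[24,3],[28,0],[31,1],[35,3]]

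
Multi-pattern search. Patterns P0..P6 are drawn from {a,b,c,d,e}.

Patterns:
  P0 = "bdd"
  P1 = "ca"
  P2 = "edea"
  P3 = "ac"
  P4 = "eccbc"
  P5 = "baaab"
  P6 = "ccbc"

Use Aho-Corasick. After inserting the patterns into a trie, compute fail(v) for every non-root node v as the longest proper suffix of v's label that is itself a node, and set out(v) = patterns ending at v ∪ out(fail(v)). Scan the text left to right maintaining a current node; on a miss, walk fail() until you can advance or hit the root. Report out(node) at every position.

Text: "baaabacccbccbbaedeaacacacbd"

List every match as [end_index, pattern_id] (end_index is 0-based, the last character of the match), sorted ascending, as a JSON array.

Construct AC machine:
Trie (insert patterns):
  n0 'ε': a→10 b→1 c→4 e→6
  n1 'b': a→16 d→2
  n2 'bd': d→3
  n3 'bdd': ·  ←P0
  n4 'c': a→5 c→20
  n5 'ca': ·  ←P1
  n6 'e': c→12 d→7
  n7 'ed': e→8
  n8 'ede': a→9
  n9 'edea': ·  ←P2
  n10 'a': c→11
  n11 'ac': ·  ←P3
  n12 'ec': c→13
  n13 'ecc': b→14
  n14 'eccb': c→15
  n15 'eccbc': ·  ←P4
  n16 'ba': a→17
  n17 'baa': a→18
  n18 'baaa': b→19
  n19 'baaab': ·  ←P5
  n20 'cc': b→21
  n21 'ccb': c→22
  n22 'ccbc': ·  ←P6

Failure links (BFS by depth):
  n1('b'): parent n0 fail=0; on 'b' 0 → fail=0;  out ∅∪∅=∅
  n4('c'): parent n0 fail=0; on 'c' 0 → fail=0;  out ∅∪∅=∅
  n6('e'): parent n0 fail=0; on 'e' 0 → fail=0;  out ∅∪∅=∅
  n10('a'): parent n0 fail=0; on 'a' 0 → fail=0;  out ∅∪∅=∅
  n2('bd'): parent n1 fail=0; on 'd' 0 → fail=0;  out ∅∪∅=∅
  n5('ca'): parent n4 fail=0; on 'a' 0 → fail=10;  out {1}∪∅={1}
  n7('ed'): parent n6 fail=0; on 'd' 0 → fail=0;  out ∅∪∅=∅
  n11('ac'): parent n10 fail=0; on 'c' 0 → fail=4;  out {3}∪∅={3}
  n12('ec'): parent n6 fail=0; on 'c' 0 → fail=4;  out ∅∪∅=∅
  n16('ba'): parent n1 fail=0; on 'a' 0 → fail=10;  out ∅∪∅=∅
  n20('cc'): parent n4 fail=0; on 'c' 0 → fail=4;  out ∅∪∅=∅
  n3('bdd'): parent n2 fail=0; on 'd' 0 → fail=0;  out {0}∪∅={0}
  n8('ede'): parent n7 fail=0; on 'e' 0 → fail=6;  out ∅∪∅=∅
  n13('ecc'): parent n12 fail=4; on 'c' 4 → fail=20;  out ∅∪∅=∅
  n17('baa'): parent n16 fail=10; on 'a' 10→0 → fail=10;  out ∅∪∅=∅
  n21('ccb'): parent n20 fail=4; on 'b' 4→0 → fail=1;  out ∅∪∅=∅
  n9('edea'): parent n8 fail=6; on 'a' 6→0 → fail=10;  out {2}∪∅={2}
  n14('eccb'): parent n13 fail=20; on 'b' 20 → fail=21;  out ∅∪∅=∅
  n18('baaa'): parent n17 fail=10; on 'a' 10→0 → fail=10;  out ∅∪∅=∅
  n22('ccbc'): parent n21 fail=1; on 'c' 1→0 → fail=4;  out {6}∪∅={6}
  n15('eccbc'): parent n14 fail=21; on 'c' 21 → fail=22;  out {4}∪{6}={4,6}
  n19('baaab'): parent n18 fail=10; on 'b' 10→0 → fail=1;  out {5}∪∅={5}

Text stream:
i=0 'b': node 0→1
i=1 'a': node 1→16
i=2 'a': node 16→17
i=3 'a': node 17→18
i=4 'b': node 18→19  emit P5@[0:4]
i=5 'a': node 19→16 (via fail)
i=6 'c': node 16→11 (via fail)  emit P3@[5:6]
i=7 'c': node 11→20 (via fail)
i=8 'c': node 20→20 (via fail)
i=9 'b': node 20→21
i=10 'c': node 21→22  emit P6@[7:10]
i=11 'c': node 22→20 (via fail)
i=12 'b': node 20→21
i=13 'b': node 21→1 (via fail)
i=14 'a': node 1→16
i=15 'e': node 16→6 (via fail)
i=16 'd': node 6→7
i=17 'e': node 7→8
i=18 'a': node 8→9  emit P2@[15:18]
i=19 'a': node 9→10 (via fail)
i=20 'c': node 10→11  emit P3@[19:20]
i=21 'a': node 11→5 (via fail)  emit P1@[20:21]
i=22 'c': node 5→11 (via fail)  emit P3@[21:22]
i=23 'a': node 11→5 (via fail)  emit P1@[22:23]
i=24 'c': node 5→11 (via fail)  emit P3@[23:24]
i=25 'b': node 11→1 (via fail)
i=26 'd': node 1→2

All matches (sorted): [[4,5],[6,3],[10,6],[18,2],[20,3],[21,1],[22,3],[23,1],[24,3]]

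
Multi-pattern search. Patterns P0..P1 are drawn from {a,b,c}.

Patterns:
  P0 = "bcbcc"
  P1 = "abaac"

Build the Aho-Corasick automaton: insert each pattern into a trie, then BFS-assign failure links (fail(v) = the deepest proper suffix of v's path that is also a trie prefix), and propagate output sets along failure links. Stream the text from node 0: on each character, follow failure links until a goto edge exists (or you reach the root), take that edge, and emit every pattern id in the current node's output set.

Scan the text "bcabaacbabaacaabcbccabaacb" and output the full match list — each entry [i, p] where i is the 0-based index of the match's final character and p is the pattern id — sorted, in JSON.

Build automaton:
Trie (insert patterns):
  n0 'ε': a→6 b→1
  n1 'b': c→2
  n2 'bc': b→3
  n3 'bcb': c→4
  n4 'bcbc': c→5
  n5 'bcbcc': ·  ←P0
  n6 'a': b→7
  n7 'ab': a→8
  n8 'aba': a→9
  n9 'abaa': c→10
  n10 'abaac': ·  ←P1

Failure links (BFS by depth):
  n1('b'): parent n0 fail=0; on 'b' 0 → fail=0;  out ∅∪∅=∅
  n6('a'): parent n0 fail=0; on 'a' 0 → fail=0;  out ∅∪∅=∅
  n2('bc'): parent n1 fail=0; on 'c' 0 → fail=0;  out ∅∪∅=∅
  n7('ab'): parent n6 fail=0; on 'b' 0 → fail=1;  out ∅∪∅=∅
  n3('bcb'): parent n2 fail=0; on 'b' 0 → fail=1;  out ∅∪∅=∅
  n8('aba'): parent n7 fail=1; on 'a' 1→0 → fail=6;  out ∅∪∅=∅
  n4('bcbc'): parent n3 fail=1; on 'c' 1 → fail=2;  out ∅∪∅=∅
  n9('abaa'): parent n8 fail=6; on 'a' 6→0 → fail=6;  out ∅∪∅=∅
  n5('bcbcc'): parent n4 fail=2; on 'c' 2→0 → fail=0;  out {0}∪∅={0}
  n10('abaac'): parent n9 fail=6; on 'c' 6→0 → fail=0;  out {1}∪∅={1}

Run:
pos 0 'b': at 1
pos 1 'c': at 2
pos 2 'a': at 6 ·f
pos 3 'b': at 7
pos 4 'a': at 8
pos 5 'a': at 9
pos 6 'c': at 10  → match P1@[2:6]
pos 7 'b': at 1 ·f
pos 8 'a': at 6 ·f
pos 9 'b': at 7
pos 10 'a': at 8
pos 11 'a': at 9
pos 12 'c': at 10  → match P1@[8:12]
pos 13 'a': at 6 ·f
pos 14 'a': at 6 ·f
pos 15 'b': at 7
pos 16 'c': at 2 ·f
pos 17 'b': at 3
pos 18 'c': at 4
pos 19 'c': at 5  → match P0@[15:19]
pos 20 'a': at 6 ·f
pos 21 'b': at 7
pos 22 'a': at 8
pos 23 'a': at 9
pos 24 'c': at 10  → match P1@[20:24]
pos 25 'b': at 1 ·f

All matches (sorted): [[6,1],[12,1],[19,0],[24,1]]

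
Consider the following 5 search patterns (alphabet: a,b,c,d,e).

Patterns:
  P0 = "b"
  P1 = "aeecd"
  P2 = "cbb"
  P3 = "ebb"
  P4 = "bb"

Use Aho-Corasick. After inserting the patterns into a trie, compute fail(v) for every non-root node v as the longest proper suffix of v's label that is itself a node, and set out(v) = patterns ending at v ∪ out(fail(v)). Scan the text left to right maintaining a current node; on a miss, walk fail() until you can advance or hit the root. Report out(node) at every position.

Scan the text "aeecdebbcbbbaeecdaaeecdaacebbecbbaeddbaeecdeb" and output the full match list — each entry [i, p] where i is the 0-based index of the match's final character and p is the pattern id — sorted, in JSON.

Build:
Trie nodes:
  0='ε' goto a→2 b→1 c→7 e→10
  1='b' goto b→13  ←P0
  2='a' goto e→3
  3='ae' goto e→4
  4='aee' goto c→5
  5='aeec' goto d→6
  6='aeecd' goto ·  ←P1
  7='c' goto b→8
  8='cb' goto b→9
  9='cbb' goto ·  ←P2
  10='e' goto b→11
  11='eb' goto b→12
  12='ebb' goto ·  ←P3
  13='bb' goto ·  ←P4

BFS fail/out derivation:
  n1('b'): parent n0 fail=0; on 'b' 0 → fail=0;  out {0}∪∅={0}
  n2('a'): parent n0 fail=0; on 'a' 0 → fail=0;  out ∅∪∅=∅
  n7('c'): parent n0 fail=0; on 'c' 0 → fail=0;  out ∅∪∅=∅
  n10('e'): parent n0 fail=0; on 'e' 0 → fail=0;  out ∅∪∅=∅
  n3('ae'): parent n2 fail=0; on 'e' 0 → fail=10;  out ∅∪∅=∅
  n8('cb'): parent n7 fail=0; on 'b' 0 → fail=1;  out ∅∪{0}={0}
  n11('eb'): parent n10 fail=0; on 'b' 0 → fail=1;  out ∅∪{0}={0}
  n13('bb'): parent n1 fail=0; on 'b' 0 → fail=1;  out {4}∪{0}={0,4}
  n4('aee'): parent n3 fail=10; on 'e' 10→0 → fail=10;  out ∅∪∅=∅
  n9('cbb'): parent n8 fail=1; on 'b' 1 → fail=13;  out {2}∪{0,4}={0,2,4}
  n12('ebb'): parent n11 fail=1; on 'b' 1 → fail=13;  out {3}∪{0,4}={0,3,4}
  n5('aeec'): parent n4 fail=10; on 'c' 10→0 → fail=7;  out ∅∪∅=∅
  n6('aeecd'): parent n5 fail=7; on 'd' 7→0 → fail=0;  out {1}∪∅={1}

Run:
i=0 'a': node 0→2
i=1 'e': node 2→3
i=2 'e': node 3→4
i=3 'c': node 4→5
i=4 'd': node 5→6  emit P1@[0:4]
i=5 'e': node 6→10 (fail-walked)
i=6 'b': node 10→11  emit P0@[6:6]
i=7 'b': node 11→12  emit P0@[7:7],P3@[5:7],P4@[6:7]
i=8 'c': node 12→7 (fail-walked)
i=9 'b': node 7→8  emit P0@[9:9]
i=10 'b': node 8→9  emit P0@[10:10],P2@[8:10],P4@[9:10]
i=11 'b': node 9→13 (fail-walked)  emit P0@[11:11],P4@[10:11]
i=12 'a': node 13→2 (fail-walked)
i=13 'e': node 2→3
i=14 'e': node 3→4
i=15 'c': node 4→5
i=16 'd': node 5→6  emit P1@[12:16]
i=17 'a': node 6→2 (fail-walked)
i=18 'a': node 2→2 (fail-walked)
i=19 'e': node 2→3
i=20 'e': node 3→4
i=21 'c': node 4→5
i=22 'd': node 5→6  emit P1@[18:22]
i=23 'a': node 6→2 (fail-walked)
i=24 'a': node 2→2 (fail-walked)
i=25 'c': node 2→7 (fail-walked)
i=26 'e': node 7→10 (fail-walked)
i=27 'b': node 10→11  emit P0@[27:27]
i=28 'b': node 11→12  emit P0@[28:28],P3@[26:28],P4@[27:28]
i=29 'e': node 12→10 (fail-walked)
i=30 'c': node 10→7 (fail-walked)
i=31 'b': node 7→8  emit P0@[31:31]
i=32 'b': node 8→9  emit P0@[32:32],P2@[30:32],P4@[31:32]
i=33 'a': node 9→2 (fail-walked)
i=34 'e': node 2→3
i=35 'd': node 3→0 (fail-walked)
i=36 'd': node 0→0
i=37 'b': node 0→1  emit P0@[37:37]
i=38 'a': node 1→2 (fail-walked)
i=39 'e': node 2→3
i=40 'e': node 3→4
i=41 'c': node 4→5
i=42 'd': node 5→6  emit P1@[38:42]
i=43 'e': node 6→10 (fail-walked)
i=44 'b': node 10→11  emit P0@[44:44]

Result: [[4,1],[6,0],[7,0],[7,3],[7,4],[9,0],[10,0],[10,2],[10,4],[11,0],[11,4],[16,1],[22,1],[27,0],[28,0],[28,3],[28,4],[31,0],[32,0],[32,2],[32,4],[37,0],[42,1],[44,0]]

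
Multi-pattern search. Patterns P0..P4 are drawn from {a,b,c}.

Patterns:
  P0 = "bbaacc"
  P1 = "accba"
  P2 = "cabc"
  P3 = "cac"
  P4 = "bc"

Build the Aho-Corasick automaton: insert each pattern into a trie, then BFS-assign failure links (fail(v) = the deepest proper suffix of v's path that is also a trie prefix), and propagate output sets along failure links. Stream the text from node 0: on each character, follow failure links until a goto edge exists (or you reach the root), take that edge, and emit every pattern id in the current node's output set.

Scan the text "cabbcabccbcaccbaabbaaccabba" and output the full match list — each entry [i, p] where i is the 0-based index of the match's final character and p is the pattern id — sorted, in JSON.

Build:
Trie (insert patterns):
  n0 'ε': a→7 b→1 c→12
  n1 'b': b→2 c→17
  n2 'bb': a→3
  n3 'bba': a→4
  n4 'bbaa': c→5
  n5 'bbaac': c→6
  n6 'bbaacc': ·  [P0 ends]
  n7 'a': c→8
  n8 'ac': c→9
  n9 'acc': b→10
  n10 'accb': a→11
  n11 'accba': ·  [P1 ends]
  n12 'c': a→13
  n13 'ca': b→14 c→16
  n14 'cab': c→15
  n15 'cabc': ·  [P2 ends]
  n16 'cac': ·  [P3 ends]
  n17 'bc': ·  [P4 ends]

BFS fail/out derivation:
  fail(1) 'b': from fail(0)=0 chase 'b': 0 ⇒ 0;  out=∅∪out(0)=∅
  fail(7) 'a': from fail(0)=0 chase 'a': 0 ⇒ 0;  out=∅∪out(0)=∅
  fail(12) 'c': from fail(0)=0 chase 'c': 0 ⇒ 0;  out=∅∪out(0)=∅
  fail(2) 'bb': from fail(1)=0 chase 'b': 0 ⇒ 1;  out=∅∪out(1)=∅
  fail(8) 'ac': from fail(7)=0 chase 'c': 0 ⇒ 12;  out=∅∪out(12)=∅
  fail(13) 'ca': from fail(12)=0 chase 'a': 0 ⇒ 7;  out=∅∪out(7)=∅
  fail(17) 'bc': from fail(1)=0 chase 'c': 0 ⇒ 12;  out={4}∪out(12)={4}
  fail(3) 'bba': from fail(2)=1 chase 'a': 1→0 ⇒ 7;  out=∅∪out(7)=∅
  fail(9) 'acc': from fail(8)=12 chase 'c': 12→0 ⇒ 12;  out=∅∪out(12)=∅
  fail(14) 'cab': from fail(13)=7 chase 'b': 7→0 ⇒ 1;  out=∅∪out(1)=∅
  fail(16) 'cac': from fail(13)=7 chase 'c': 7 ⇒ 8;  out={3}∪out(8)={3}
  fail(4) 'bbaa': from fail(3)=7 chase 'a': 7→0 ⇒ 7;  out=∅∪out(7)=∅
  fail(10) 'accb': from fail(9)=12 chase 'b': 12→0 ⇒ 1;  out=∅∪out(1)=∅
  fail(15) 'cabc': from fail(14)=1 chase 'c': 1 ⇒ 17;  out={2}∪out(17)={2,4}
  fail(5) 'bbaac': from fail(4)=7 chase 'c': 7 ⇒ 8;  out=∅∪out(8)=∅
  fail(11) 'accba': from fail(10)=1 chase 'a': 1→0 ⇒ 7;  out={1}∪out(7)={1}
  fail(6) 'bbaacc': from fail(5)=8 chase 'c': 8 ⇒ 9;  out={0}∪out(9)={0}

Text stream:
i=0 'c': node 0→12
i=1 'a': node 12→13
i=2 'b': node 13→14
i=3 'b': node 14→2 ·f
i=4 'c': node 2→17 ·f  ** P4@[3:4]
i=5 'a': node 17→13 ·f
i=6 'b': node 13→14
i=7 'c': node 14→15  ** P2@[4:7],P4@[6:7]
i=8 'c': node 15→12 ·f
i=9 'b': node 12→1 ·f
i=10 'c': node 1→17  ** P4@[9:10]
i=11 'a': node 17→13 ·f
i=12 'c': node 13→16  ** P3@[10:12]
i=13 'c': node 16→9 ·f
i=14 'b': node 9→10
i=15 'a': node 10→11  ** P1@[11:15]
i=16 'a': node 11→7 ·f
i=17 'b': node 7→1 ·f
i=18 'b': node 1→2
i=19 'a': node 2→3
i=20 'a': node 3→4
i=21 'c': node 4→5
i=22 'c': node 5→6  ** P0@[17:22]
i=23 'a': node 6→13 ·f
i=24 'b': node 13→14
i=25 'b': node 14→2 ·f
i=26 'a': node 2→3

Matches: [[4,4],[7,2],[7,4],[10,4],[12,3],[15,1],[22,0]]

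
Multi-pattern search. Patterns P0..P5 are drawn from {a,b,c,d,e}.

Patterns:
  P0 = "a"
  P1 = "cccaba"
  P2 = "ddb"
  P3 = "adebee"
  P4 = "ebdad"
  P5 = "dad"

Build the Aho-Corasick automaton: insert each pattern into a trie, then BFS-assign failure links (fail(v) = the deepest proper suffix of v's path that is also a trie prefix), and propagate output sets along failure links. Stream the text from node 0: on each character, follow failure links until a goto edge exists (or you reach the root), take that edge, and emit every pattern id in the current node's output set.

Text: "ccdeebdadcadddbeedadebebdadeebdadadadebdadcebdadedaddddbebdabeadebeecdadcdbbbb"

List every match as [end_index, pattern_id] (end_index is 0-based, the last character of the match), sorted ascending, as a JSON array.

Build automaton:
Trie nodes:
  n0 'ε': a→1 c→2 d→8 e→16
  n1 'a': d→11  [P0 ends]
  n2 'c': c→3
  n3 'cc': c→4
  n4 'ccc': a→5
  n5 'ccca': b→6
  n6 'cccab': a→7
  n7 'cccaba': ·  [P1 ends]
  n8 'd': a→21 d→9
  n9 'dd': b→10
  n10 'ddb': ·  [P2 ends]
  n11 'ad': e→12
  n12 'ade': b→13
  n13 'adeb': e→14
  n14 'adebe': e→15
  n15 'adebee': ·  [P3 ends]
  n16 'e': b→17
  n17 'eb': d→18
  n18 'ebd': a→19
  n19 'ebda': d→20
  n20 'ebdad': ·  [P4 ends]
  n21 'da': d→22
  n22 'dad': ·  [P5 ends]

BFS fail/out derivation:
  fail(1) 'a': from fail(0)=0 chase 'a': 0 ⇒ 0;  out={0}∪out(0)={0}
  fail(2) 'c': from fail(0)=0 chase 'c': 0 ⇒ 0;  out=∅∪out(0)=∅
  fail(8) 'd': from fail(0)=0 chase 'd': 0 ⇒ 0;  out=∅∪out(0)=∅
  fail(16) 'e': from fail(0)=0 chase 'e': 0 ⇒ 0;  out=∅∪out(0)=∅
  fail(3) 'cc': from fail(2)=0 chase 'c': 0 ⇒ 2;  out=∅∪out(2)=∅
  fail(9) 'dd': from fail(8)=0 chase 'd': 0 ⇒ 8;  out=∅∪out(8)=∅
  fail(11) 'ad': from fail(1)=0 chase 'd': 0 ⇒ 8;  out=∅∪out(8)=∅
  fail(17) 'eb': from fail(16)=0 chase 'b': 0 ⇒ 0;  out=∅∪out(0)=∅
  fail(21) 'da': from fail(8)=0 chase 'a': 0 ⇒ 1;  out=∅∪out(1)={0}
  fail(4) 'ccc': from fail(3)=2 chase 'c': 2 ⇒ 3;  out=∅∪out(3)=∅
  fail(10) 'ddb': from fail(9)=8 chase 'b': 8→0 ⇒ 0;  out={2}∪out(0)={2}
  fail(12) 'ade': from fail(11)=8 chase 'e': 8→0 ⇒ 16;  out=∅∪out(16)=∅
  fail(18) 'ebd': from fail(17)=0 chase 'd': 0 ⇒ 8;  out=∅∪out(8)=∅
  fail(22) 'dad': from fail(21)=1 chase 'd': 1 ⇒ 11;  out={5}∪out(11)={5}
  fail(5) 'ccca': from fail(4)=3 chase 'a': 3→2→0 ⇒ 1;  out=∅∪out(1)={0}
  fail(13) 'adeb': from fail(12)=16 chase 'b': 16 ⇒ 17;  out=∅∪out(17)=∅
  fail(19) 'ebda': from fail(18)=8 chase 'a': 8 ⇒ 21;  out=∅∪out(21)={0}
  fail(6) 'cccab': from fail(5)=1 chase 'b': 1→0 ⇒ 0;  out=∅∪out(0)=∅
  fail(14) 'adebe': from fail(13)=17 chase 'e': 17→0 ⇒ 16;  out=∅∪out(16)=∅
  fail(20) 'ebdad': from fail(19)=21 chase 'd': 21 ⇒ 22;  out={4}∪out(22)={4,5}
  fail(7) 'cccaba': from fail(6)=0 chase 'a': 0 ⇒ 1;  out={1}∪out(1)={0,1}
  fail(15) 'adebee': from fail(14)=16 chase 'e': 16→0 ⇒ 16;  out={3}∪out(16)={3}

Run:
pos 0 'c': at 2
pos 1 'c': at 3
pos 2 'd': at 8 (fail-walked)
pos 3 'e': at 16 (fail-walked)
pos 4 'e': at 16 (fail-walked)
pos 5 'b': at 17
pos 6 'd': at 18
pos 7 'a': at 19  → match P0@[7:7]
pos 8 'd': at 20  → match P4@[4:8],P5@[6:8]
pos 9 'c': at 2 (fail-walked)
pos 10 'a': at 1 (fail-walked)  → match P0@[10:10]
pos 11 'd': at 11
pos 12 'd': at 9 (fail-walked)
pos 13 'd': at 9 (fail-walked)
pos 14 'b': at 10  → match P2@[12:14]
pos 15 'e': at 16 (fail-walked)
pos 16 'e': at 16 (fail-walked)
pos 17 'd': at 8 (fail-walked)
pos 18 'a': at 21  → match P0@[18:18]
pos 19 'd': at 22  → match P5@[17:19]
pos 20 'e': at 12 (fail-walked)
pos 21 'b': at 13
pos 22 'e': at 14
pos 23 'b': at 17 (fail-walked)
pos 24 'd': at 18
pos 25 'a': at 19  → match P0@[25:25]
pos 26 'd': at 20  → match P4@[22:26],P5@[24:26]
pos 27 'e': at 12 (fail-walked)
pos 28 'e': at 16 (fail-walked)
pos 29 'b': at 17
pos 30 'd': at 18
pos 31 'a': at 19  → match P0@[31:31]
pos 32 'd': at 20  → match P4@[28:32],P5@[30:32]
pos 33 'a': at 21 (fail-walked)  → match P0@[33:33]
pos 34 'd': at 22  → match P5@[32:34]
pos 35 'a': at 21 (fail-walked)  → match P0@[35:35]
pos 36 'd': at 22  → match P5@[34:36]
pos 37 'e': at 12 (fail-walked)
pos 38 'b': at 13
pos 39 'd': at 18 (fail-walked)
pos 40 'a': at 19  → match P0@[40:40]
pos 41 'd': at 20  → match P4@[37:41],P5@[39:41]
pos 42 'c': at 2 (fail-walked)
pos 43 'e': at 16 (fail-walked)
pos 44 'b': at 17
pos 45 'd': at 18
pos 46 'a': at 19  → match P0@[46:46]
pos 47 'd': at 20  → match P4@[43:47],P5@[45:47]
pos 48 'e': at 12 (fail-walked)
pos 49 'd': at 8 (fail-walked)
pos 50 'a': at 21  → match P0@[50:50]
pos 51 'd': at 22  → match P5@[49:51]
pos 52 'd': at 9 (fail-walked)
pos 53 'd': at 9 (fail-walked)
pos 54 'd': at 9 (fail-walked)
pos 55 'b': at 10  → match P2@[53:55]
pos 56 'e': at 16 (fail-walked)
pos 57 'b': at 17
pos 58 'd': at 18
pos 59 'a': at 19  → match P0@[59:59]
pos 60 'b': at 0 (fail-walked)
pos 61 'e': at 16
pos 62 'a': at 1 (fail-walked)  → match P0@[62:62]
pos 63 'd': at 11
pos 64 'e': at 12
pos 65 'b': at 13
pos 66 'e': at 14
pos 67 'e': at 15  → match P3@[62:67]
pos 68 'c': at 2 (fail-walked)
pos 69 'd': at 8 (fail-walked)
pos 70 'a': at 21  → match P0@[70:70]
pos 71 'd': at 22  → match P5@[69:71]
pos 72 'c': at 2 (fail-walked)
pos 73 'd': at 8 (fail-walked)
pos 74 'b': at 0 (fail-walked)
pos 75 'b': at 0
pos 76 'b': at 0
pos 77 'b': at 0

Result: [[7,0],[8,4],[8,5],[10,0],[14,2],[18,0],[19,5],[25,0],[26,4],[26,5],[31,0],[32,4],[32,5],[33,0],[34,5],[35,0],[36,5],[40,0],[41,4],[41,5],[46,0],[47,4],[47,5],[50,0],[51,5],[55,2],[59,0],[62,0],[67,3],[70,0],[71,5]]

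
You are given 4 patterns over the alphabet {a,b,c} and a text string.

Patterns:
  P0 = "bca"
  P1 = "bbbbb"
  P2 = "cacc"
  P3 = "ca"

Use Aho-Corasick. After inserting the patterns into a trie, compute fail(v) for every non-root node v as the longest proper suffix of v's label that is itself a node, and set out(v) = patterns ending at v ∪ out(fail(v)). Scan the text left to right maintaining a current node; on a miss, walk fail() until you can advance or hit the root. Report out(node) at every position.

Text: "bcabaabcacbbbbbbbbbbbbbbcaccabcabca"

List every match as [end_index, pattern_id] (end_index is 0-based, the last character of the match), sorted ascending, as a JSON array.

Construct AC machine:
Trie (insert patterns):
  0='ε' goto b→1 c→8
  1='b' goto b→4 c→2
  2='bc' goto a→3
  3='bca' goto ·  [P0 ends]
  4='bb' goto b→5
  5='bbb' goto b→6
  6='bbbb' goto b→7
  7='bbbbb' goto ·  [P1 ends]
  8='c' goto a→9
  9='ca' goto c→10  [P3 ends]
  10='cac' goto c→11
  11='cacc' goto ·  [P2 ends]

Failure links (BFS by depth):
  fail(1) 'b': from fail(0)=0 chase 'b': 0 ⇒ 0;  out=∅∪out(0)=∅
  fail(8) 'c': from fail(0)=0 chase 'c': 0 ⇒ 0;  out=∅∪out(0)=∅
  fail(2) 'bc': from fail(1)=0 chase 'c': 0 ⇒ 8;  out=∅∪out(8)=∅
  fail(4) 'bb': from fail(1)=0 chase 'b': 0 ⇒ 1;  out=∅∪out(1)=∅
  fail(9) 'ca': from fail(8)=0 chase 'a': 0 ⇒ 0;  out={3}∪out(0)={3}
  fail(3) 'bca': from fail(2)=8 chase 'a': 8 ⇒ 9;  out={0}∪out(9)={0,3}
  fail(5) 'bbb': from fail(4)=1 chase 'b': 1 ⇒ 4;  out=∅∪out(4)=∅
  fail(10) 'cac': from fail(9)=0 chase 'c': 0 ⇒ 8;  out=∅∪out(8)=∅
  fail(6) 'bbbb': from fail(5)=4 chase 'b': 4 ⇒ 5;  out=∅∪out(5)=∅
  fail(11) 'cacc': from fail(10)=8 chase 'c': 8→0 ⇒ 8;  out={2}∪out(8)={2}
  fail(7) 'bbbbb': from fail(6)=5 chase 'b': 5 ⇒ 6;  out={1}∪out(6)={1}

Scan:
[0] read 'b'  n0⇒n1
[1] read 'c'  n1⇒n2
[2] read 'a'  n2⇒n3  → match P0@[0:2],P3@[1:2]
[3] read 'b'  n3⇒n1 (via fail)
[4] read 'a'  n1⇒n0 (via fail)
[5] read 'a'  n0⇒n0
[6] read 'b'  n0⇒n1
[7] read 'c'  n1⇒n2
[8] read 'a'  n2⇒n3  → match P0@[6:8],P3@[7:8]
[9] read 'c'  n3⇒n10 (via fail)
[10] read 'b'  n10⇒n1 (via fail)
[11] read 'b'  n1⇒n4
[12] read 'b'  n4⇒n5
[13] read 'b'  n5⇒n6
[14] read 'b'  n6⇒n7  → match P1@[10:14]
[15] read 'b'  n7⇒n7 (via fail)  → match P1@[11:15]
[16] read 'b'  n7⇒n7 (via fail)  → match P1@[12:16]
[17] read 'b'  n7⇒n7 (via fail)  → match P1@[13:17]
[18] read 'b'  n7⇒n7 (via fail)  → match P1@[14:18]
[19] read 'b'  n7⇒n7 (via fail)  → match P1@[15:19]
[20] read 'b'  n7⇒n7 (via fail)  → match P1@[16:20]
[21] read 'b'  n7⇒n7 (via fail)  → match P1@[17:21]
[22] read 'b'  n7⇒n7 (via fail)  → match P1@[18:22]
[23] read 'b'  n7⇒n7 (via fail)  → match P1@[19:23]
[24] read 'c'  n7⇒n2 (via fail)
[25] read 'a'  n2⇒n3  → match P0@[23:25],P3@[24:25]
[26] read 'c'  n3⇒n10 (via fail)
[27] read 'c'  n10⇒n11  → match P2@[24:27]
[28] read 'a'  n11⇒n9 (via fail)  → match P3@[27:28]
[29] read 'b'  n9⇒n1 (via fail)
[30] read 'c'  n1⇒n2
[31] read 'a'  n2⇒n3  → match P0@[29:31],P3@[30:31]
[32] read 'b'  n3⇒n1 (via fail)
[33] read 'c'  n1⇒n2
[34] read 'a'  n2⇒n3  → match P0@[32:34],P3@[33:34]

Matches: [[2,0],[2,3],[8,0],[8,3],[14,1],[15,1],[16,1],[17,1],[18,1],[19,1],[20,1],[21,1],[22,1],[23,1],[25,0],[25,3],[27,2],[28,3],[31,0],[31,3],[34,0],[34,3]]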